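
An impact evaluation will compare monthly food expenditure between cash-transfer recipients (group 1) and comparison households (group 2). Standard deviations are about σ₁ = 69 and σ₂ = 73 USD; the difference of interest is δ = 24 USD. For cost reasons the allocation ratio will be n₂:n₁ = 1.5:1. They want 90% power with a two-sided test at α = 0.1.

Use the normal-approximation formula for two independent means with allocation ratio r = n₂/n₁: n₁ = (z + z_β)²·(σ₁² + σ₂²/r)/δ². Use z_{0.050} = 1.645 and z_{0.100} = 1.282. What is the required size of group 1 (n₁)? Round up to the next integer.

n₁ = 124

n₁ = (z_{α/2} + z_β)² · (σ₁² + σ₂²/r) / δ²
   = (1.645 + 1.282)² · (69² + 73²/1.5) / 24²
   = 8.5673 · (4761 + 3552.7) / 576
   = 8.5673 · 8313.7 / 576
   = 123.66
Round up → n₁ = 124; n₂ = r·n₁ = 1.5 × 124 = 186.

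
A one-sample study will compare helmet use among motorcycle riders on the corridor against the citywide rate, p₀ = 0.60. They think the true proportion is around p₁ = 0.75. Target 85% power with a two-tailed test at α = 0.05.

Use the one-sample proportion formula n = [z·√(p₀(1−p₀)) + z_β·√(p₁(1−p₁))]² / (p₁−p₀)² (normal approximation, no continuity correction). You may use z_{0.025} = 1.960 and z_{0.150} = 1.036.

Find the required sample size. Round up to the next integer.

n = [z_{α/2}·√(p₀q₀) + z_β·√(p₁q₁)]² / (p₁ − p₀)²
  = [1.960·√(0.60·0.40) + 1.036·√(0.75·0.25)]² / (0.15)²
  = [1.960·0.4899 + 1.036·0.4330]² / 0.0225
  = [1.4088]² / 0.0225
  = 88.21
Round up → n = 89.

n = 89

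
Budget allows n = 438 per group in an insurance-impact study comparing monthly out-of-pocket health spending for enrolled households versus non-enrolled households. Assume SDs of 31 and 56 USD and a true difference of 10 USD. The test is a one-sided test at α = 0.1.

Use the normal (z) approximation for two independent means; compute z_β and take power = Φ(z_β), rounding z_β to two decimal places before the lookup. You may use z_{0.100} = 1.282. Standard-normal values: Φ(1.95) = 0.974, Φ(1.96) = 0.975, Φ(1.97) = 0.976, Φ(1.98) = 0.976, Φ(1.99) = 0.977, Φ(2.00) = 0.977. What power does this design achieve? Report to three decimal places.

z_β = δ·√(n/(σ₁²+σ₂²)) − z_α
    = 10 · √(438/4097) − 1.282
    = 10 · 0.32697 − 1.282
    = 3.2697 − 1.282 = 1.9877 → 1.99
Power = Φ(1.99) = 0.977.

Power ≈ 0.977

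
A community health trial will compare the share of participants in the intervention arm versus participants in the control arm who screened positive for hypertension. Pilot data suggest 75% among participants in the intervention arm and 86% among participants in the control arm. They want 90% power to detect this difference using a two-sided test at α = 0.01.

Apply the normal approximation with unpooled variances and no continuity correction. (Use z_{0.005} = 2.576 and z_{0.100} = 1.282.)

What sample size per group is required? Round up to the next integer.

n = (z_{α/2} + z_β)² · [p₁(1−p₁) + p₂(1−p₂)] / (p₁ − p₂)²
  = (2.576 + 1.282)² · (0.75·0.25 + 0.86·0.14) / (-0.11)²
  = (3.858)² · (0.1875 + 0.1204) / 0.0121
  = 14.8842 · 0.3079 / 0.0121
  = 378.75
Round up → n = 379 per group.

n = 379 per group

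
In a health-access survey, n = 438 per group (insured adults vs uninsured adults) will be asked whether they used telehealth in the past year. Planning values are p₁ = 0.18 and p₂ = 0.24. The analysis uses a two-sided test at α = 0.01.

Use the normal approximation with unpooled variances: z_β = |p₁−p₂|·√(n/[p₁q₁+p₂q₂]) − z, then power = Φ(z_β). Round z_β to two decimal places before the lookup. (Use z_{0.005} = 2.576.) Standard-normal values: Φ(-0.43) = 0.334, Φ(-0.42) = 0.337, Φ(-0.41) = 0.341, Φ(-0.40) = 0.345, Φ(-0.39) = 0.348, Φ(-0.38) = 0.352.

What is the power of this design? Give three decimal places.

Power ≈ 0.348

z_β = |p₁−p₂|·√(n/[p₁q₁+p₂q₂]) − z_{α/2}
    = 0.06 · √(438/0.3300) − 2.576
    = 0.06 · 36.4318 − 2.576
    = 2.1859 − 2.576 = -0.3901 → -0.39
Power = Φ(-0.39) = 0.348.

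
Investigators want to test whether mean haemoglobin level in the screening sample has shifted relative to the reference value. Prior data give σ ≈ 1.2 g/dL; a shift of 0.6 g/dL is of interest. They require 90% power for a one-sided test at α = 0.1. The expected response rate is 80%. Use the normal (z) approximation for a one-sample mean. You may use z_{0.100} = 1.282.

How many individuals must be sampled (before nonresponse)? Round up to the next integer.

n = 33

n = (z_α + z_β)² · σ² / δ²
  = (1.282 + 1.282)² · 1.2² / 0.6²
  = 6.5741 · 1.44 / 0.36
  = 26.30
Adjust for 80% response: 26.30 / 0.80 = 32.87.
Round up → n = 33.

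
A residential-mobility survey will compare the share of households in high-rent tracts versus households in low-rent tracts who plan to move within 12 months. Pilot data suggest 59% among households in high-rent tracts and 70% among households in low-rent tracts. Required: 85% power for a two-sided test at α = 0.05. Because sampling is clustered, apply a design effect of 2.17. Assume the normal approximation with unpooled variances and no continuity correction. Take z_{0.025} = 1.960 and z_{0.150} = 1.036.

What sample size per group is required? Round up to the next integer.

n = (z_{α/2} + z_β)² · [p₁(1−p₁) + p₂(1−p₂)] / (p₁ − p₂)²
  = (1.960 + 1.036)² · (0.59·0.41 + 0.70·0.30) / (-0.11)²
  = (2.996)² · (0.2419 + 0.2100) / 0.0121
  = 8.9760 · 0.4519 / 0.0121
  = 335.23
Design effect: 2.17 × 335.23 = 727.45.
Round up → n = 728 per group.

n = 728 per group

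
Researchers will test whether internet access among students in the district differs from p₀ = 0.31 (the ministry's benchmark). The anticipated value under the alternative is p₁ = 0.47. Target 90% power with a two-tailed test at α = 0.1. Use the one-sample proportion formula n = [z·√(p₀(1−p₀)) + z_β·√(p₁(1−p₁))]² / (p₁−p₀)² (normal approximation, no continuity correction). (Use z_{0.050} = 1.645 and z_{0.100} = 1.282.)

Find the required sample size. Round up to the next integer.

n = 77

n = [z_{α/2}·√(p₀q₀) + z_β·√(p₁q₁)]² / (p₁ − p₀)²
  = [1.645·√(0.31·0.69) + 1.282·√(0.47·0.53)]² / (0.16)²
  = [1.645·0.4625 + 1.282·0.4991]² / 0.0256
  = [1.4006]² / 0.0256
  = 76.63
Round up → n = 77.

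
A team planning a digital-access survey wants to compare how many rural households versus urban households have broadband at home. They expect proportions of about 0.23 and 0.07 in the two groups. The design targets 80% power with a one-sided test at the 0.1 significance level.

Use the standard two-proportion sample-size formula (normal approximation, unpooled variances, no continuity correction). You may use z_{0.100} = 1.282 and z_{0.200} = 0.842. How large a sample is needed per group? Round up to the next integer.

n = (z_α + z_β)² · [p₁(1−p₁) + p₂(1−p₂)] / (p₁ − p₂)²
  = (1.282 + 0.842)² · (0.23·0.77 + 0.07·0.93) / (0.16)²
  = (2.124)² · (0.1771 + 0.0651) / 0.0256
  = 4.5114 · 0.2422 / 0.0256
  = 42.68
Round up → n = 43 per group.

n = 43 per group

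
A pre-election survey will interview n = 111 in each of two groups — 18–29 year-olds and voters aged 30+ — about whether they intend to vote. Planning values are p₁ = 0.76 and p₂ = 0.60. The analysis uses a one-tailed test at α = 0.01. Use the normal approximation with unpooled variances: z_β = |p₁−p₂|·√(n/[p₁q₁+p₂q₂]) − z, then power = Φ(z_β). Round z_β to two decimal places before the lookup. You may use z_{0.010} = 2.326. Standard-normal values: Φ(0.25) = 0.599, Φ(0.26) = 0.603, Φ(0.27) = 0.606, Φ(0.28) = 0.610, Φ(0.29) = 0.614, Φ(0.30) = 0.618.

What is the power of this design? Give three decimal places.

z_β = |p₁−p₂|·√(n/[p₁q₁+p₂q₂]) − z_α
    = 0.16 · √(111/0.4224) − 2.326
    = 0.16 · 16.2106 − 2.326
    = 2.5937 − 2.326 = 0.2677 → 0.27
Power = Φ(0.27) = 0.606.

Power ≈ 0.606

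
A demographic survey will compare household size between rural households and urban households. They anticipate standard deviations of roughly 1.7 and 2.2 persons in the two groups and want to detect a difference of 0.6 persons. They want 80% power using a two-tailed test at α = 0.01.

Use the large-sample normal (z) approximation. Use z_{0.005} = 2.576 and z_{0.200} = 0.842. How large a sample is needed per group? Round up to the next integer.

n = 251 per group

n = (z_{α/2} + z_β)² · (σ₁² + σ₂²) / δ²
  = (2.576 + 0.842)² · (1.7² + 2.2² = 7.73) / 0.6²
  = 11.6827 · 7.73 / 0.36
  = 250.85
Round up → n = 251 per group.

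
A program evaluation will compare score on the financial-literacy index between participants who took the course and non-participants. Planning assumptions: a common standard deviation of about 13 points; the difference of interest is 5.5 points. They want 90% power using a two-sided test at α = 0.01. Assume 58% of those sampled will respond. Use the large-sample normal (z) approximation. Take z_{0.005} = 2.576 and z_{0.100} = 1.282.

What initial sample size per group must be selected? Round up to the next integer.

n = (z_{α/2} + z_β)² · (σ₁² + σ₂²) / δ²
  = (2.576 + 1.282)² · (2·13² = 338) / 5.5²
  = 14.8842 · 338 / 30.25
  = 166.31
Adjust for 58% response: 166.31 / 0.58 = 286.74.
Round up → n = 287 per group.

n = 287 per group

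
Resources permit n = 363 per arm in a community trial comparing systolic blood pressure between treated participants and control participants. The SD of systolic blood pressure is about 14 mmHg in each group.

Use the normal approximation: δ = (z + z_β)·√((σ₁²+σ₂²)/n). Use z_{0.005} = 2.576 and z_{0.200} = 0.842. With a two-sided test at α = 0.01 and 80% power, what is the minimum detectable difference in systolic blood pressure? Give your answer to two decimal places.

Minimum detectable difference ≈ 3.55 mmHg

δ = (z_{α/2} + z_β) · √((σ₁²+σ₂²)/n)
  = (2.576 + 0.842) · √(392/363)
  = 3.418 · √1.0799
  = 3.418 · 1.0392
  = 3.5519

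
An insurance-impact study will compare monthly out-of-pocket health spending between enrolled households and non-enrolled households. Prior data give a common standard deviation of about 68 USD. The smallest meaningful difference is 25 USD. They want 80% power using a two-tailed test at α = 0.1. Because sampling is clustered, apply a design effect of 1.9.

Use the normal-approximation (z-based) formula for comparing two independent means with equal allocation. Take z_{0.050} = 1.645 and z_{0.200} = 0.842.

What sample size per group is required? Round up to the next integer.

n = (z_{α/2} + z_β)² · (σ₁² + σ₂²) / δ²
  = (1.645 + 0.842)² · (2·68² = 9248) / 25²
  = 6.1852 · 9248 / 625
  = 91.52
Design effect: 1.9 × 91.52 = 173.89.
Round up → n = 174 per group.

n = 174 per group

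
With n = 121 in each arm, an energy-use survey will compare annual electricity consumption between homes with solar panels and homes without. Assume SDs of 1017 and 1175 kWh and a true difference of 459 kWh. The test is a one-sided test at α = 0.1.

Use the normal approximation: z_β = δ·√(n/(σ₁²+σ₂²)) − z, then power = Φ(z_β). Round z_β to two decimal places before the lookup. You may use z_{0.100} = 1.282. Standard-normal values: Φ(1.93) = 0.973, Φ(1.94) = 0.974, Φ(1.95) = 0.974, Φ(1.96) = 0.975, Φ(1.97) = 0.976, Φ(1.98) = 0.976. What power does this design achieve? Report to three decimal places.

z_β = δ·√(n/(σ₁²+σ₂²)) − z_α
    = 459 · √(121/2414914) − 1.282
    = 459 · 0.00708 − 1.282
    = 3.2490 − 1.282 = 1.9670 → 1.97
Power = Φ(1.97) = 0.976.

Power ≈ 0.976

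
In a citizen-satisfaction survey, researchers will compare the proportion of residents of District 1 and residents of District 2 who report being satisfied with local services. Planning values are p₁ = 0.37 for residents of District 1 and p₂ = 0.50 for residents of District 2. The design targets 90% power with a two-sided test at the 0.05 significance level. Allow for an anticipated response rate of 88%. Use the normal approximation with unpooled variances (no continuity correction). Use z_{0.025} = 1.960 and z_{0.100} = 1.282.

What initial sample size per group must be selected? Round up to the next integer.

n = (z_{α/2} + z_β)² · [p₁(1−p₁) + p₂(1−p₂)] / (p₁ − p₂)²
  = (1.960 + 1.282)² · (0.37·0.63 + 0.50·0.50) / (-0.13)²
  = (3.242)² · (0.2331 + 0.2500) / 0.0169
  = 10.5106 · 0.4831 / 0.0169
  = 300.45
Adjust for 88% response: 300.45 / 0.88 = 341.42.
Round up → n = 342 per group.

n = 342 per group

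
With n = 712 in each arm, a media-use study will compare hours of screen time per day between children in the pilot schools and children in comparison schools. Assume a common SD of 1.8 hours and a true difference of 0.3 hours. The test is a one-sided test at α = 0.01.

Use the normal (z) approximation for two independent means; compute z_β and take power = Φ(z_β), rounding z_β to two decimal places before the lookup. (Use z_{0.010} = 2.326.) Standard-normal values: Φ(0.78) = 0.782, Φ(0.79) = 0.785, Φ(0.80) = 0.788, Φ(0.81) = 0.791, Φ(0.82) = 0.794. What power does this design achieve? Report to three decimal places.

z_β = δ·√(n/(σ₁²+σ₂²)) − z_α
    = 0.3 · √(712/6.48) − 2.326
    = 0.3 · 10.48220 − 2.326
    = 3.1447 − 2.326 = 0.8187 → 0.82
Power = Φ(0.82) = 0.794.

Power ≈ 0.794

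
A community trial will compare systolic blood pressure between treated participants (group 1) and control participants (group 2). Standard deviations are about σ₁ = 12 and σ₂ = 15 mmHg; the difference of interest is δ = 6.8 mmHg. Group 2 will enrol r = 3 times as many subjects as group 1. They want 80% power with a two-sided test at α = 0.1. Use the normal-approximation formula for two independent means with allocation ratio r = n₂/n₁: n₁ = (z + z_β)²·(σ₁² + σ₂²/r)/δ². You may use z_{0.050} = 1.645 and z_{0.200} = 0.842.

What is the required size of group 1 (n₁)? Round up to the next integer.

n₁ = (z_{α/2} + z_β)² · (σ₁² + σ₂²/r) / δ²
   = (1.645 + 0.842)² · (12² + 15²/3) / 6.8²
   = 6.1852 · (144 + 75) / 46.24
   = 6.1852 · 219 / 46.24
   = 29.29
Round up → n₁ = 30; n₂ = r·n₁ = 3 × 30 = 90.

n₁ = 30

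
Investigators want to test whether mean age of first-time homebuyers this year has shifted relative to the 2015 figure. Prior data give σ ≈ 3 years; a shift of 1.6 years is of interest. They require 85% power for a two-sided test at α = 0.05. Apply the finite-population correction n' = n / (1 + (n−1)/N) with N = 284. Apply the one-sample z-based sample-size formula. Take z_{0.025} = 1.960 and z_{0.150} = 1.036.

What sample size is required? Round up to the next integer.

n = 29

n = (z_{α/2} + z_β)² · σ² / δ²
  = (1.960 + 1.036)² · 3² / 1.6²
  = 8.9760 · 9 / 2.56
  = 31.56
Finite-population correction (N = 284): 31.56 / (1 + (31.56 − 1)/284) = 28.49.
Round up → n = 29.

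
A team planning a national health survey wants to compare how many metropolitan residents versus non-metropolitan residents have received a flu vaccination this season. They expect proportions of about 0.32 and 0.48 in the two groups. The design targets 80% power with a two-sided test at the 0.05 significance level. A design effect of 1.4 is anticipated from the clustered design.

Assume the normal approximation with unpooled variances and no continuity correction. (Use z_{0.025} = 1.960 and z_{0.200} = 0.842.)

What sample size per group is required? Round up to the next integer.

n = (z_{α/2} + z_β)² · [p₁(1−p₁) + p₂(1−p₂)] / (p₁ − p₂)²
  = (1.960 + 0.842)² · (0.32·0.68 + 0.48·0.52) / (-0.16)²
  = (2.802)² · (0.2176 + 0.2496) / 0.0256
  = 7.8512 · 0.4672 / 0.0256
  = 143.28
Design effect: 1.4 × 143.28 = 200.60.
Round up → n = 201 per group.

n = 201 per group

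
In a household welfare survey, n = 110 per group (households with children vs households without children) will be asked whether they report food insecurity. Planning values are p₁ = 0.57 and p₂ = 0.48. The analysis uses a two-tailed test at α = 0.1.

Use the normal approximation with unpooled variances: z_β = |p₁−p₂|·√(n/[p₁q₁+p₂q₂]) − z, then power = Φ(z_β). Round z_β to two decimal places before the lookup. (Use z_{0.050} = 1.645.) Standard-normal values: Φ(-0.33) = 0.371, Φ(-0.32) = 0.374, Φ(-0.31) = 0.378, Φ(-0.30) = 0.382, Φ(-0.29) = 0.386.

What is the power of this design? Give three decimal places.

Power ≈ 0.382

z_β = |p₁−p₂|·√(n/[p₁q₁+p₂q₂]) − z_{α/2}
    = 0.09 · √(110/0.4947) − 1.645
    = 0.09 · 14.9116 − 1.645
    = 1.3420 − 1.645 = -0.3030 → -0.30
Power = Φ(-0.30) = 0.382.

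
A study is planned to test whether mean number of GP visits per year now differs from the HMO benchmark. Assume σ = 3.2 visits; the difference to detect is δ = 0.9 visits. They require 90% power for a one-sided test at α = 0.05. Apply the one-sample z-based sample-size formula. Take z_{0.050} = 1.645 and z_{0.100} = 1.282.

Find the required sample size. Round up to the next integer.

n = 109

n = (z_α + z_β)² · σ² / δ²
  = (1.645 + 1.282)² · 3.2² / 0.9²
  = 8.5673 · 10.24 / 0.81
  = 108.31
Round up → n = 109.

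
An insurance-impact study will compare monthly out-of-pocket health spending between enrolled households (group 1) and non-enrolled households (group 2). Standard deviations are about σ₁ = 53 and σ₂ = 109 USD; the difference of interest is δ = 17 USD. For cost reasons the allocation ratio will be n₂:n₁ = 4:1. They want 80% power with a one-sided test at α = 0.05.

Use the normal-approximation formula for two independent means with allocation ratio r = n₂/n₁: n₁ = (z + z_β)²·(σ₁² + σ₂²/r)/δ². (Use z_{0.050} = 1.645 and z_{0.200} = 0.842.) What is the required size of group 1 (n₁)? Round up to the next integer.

n₁ = (z_α + z_β)² · (σ₁² + σ₂²/r) / δ²
   = (1.645 + 0.842)² · (53² + 109²/4) / 17²
   = 6.1852 · (2809 + 2970.2) / 289
   = 6.1852 · 5779.2 / 289
   = 123.69
Round up → n₁ = 124; n₂ = r·n₁ = 4 × 124 = 496.

n₁ = 124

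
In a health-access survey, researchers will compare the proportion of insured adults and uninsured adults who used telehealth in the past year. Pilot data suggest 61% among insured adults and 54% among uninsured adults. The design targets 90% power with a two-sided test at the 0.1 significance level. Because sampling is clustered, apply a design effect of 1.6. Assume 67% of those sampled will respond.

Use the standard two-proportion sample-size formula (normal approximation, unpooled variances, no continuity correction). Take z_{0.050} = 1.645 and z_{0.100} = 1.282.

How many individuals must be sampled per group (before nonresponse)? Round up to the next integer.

n = (z_{α/2} + z_β)² · [p₁(1−p₁) + p₂(1−p₂)] / (p₁ − p₂)²
  = (1.645 + 1.282)² · (0.61·0.39 + 0.54·0.46) / (0.07)²
  = (2.927)² · (0.2379 + 0.2484) / 0.0049
  = 8.5673 · 0.4863 / 0.0049
  = 850.26
Design effect: 1.6 × 850.26 = 1360.42.
Adjust for 67% response: 1360.42 / 0.67 = 2030.48.
Round up → n = 2031 per group.

n = 2031 per group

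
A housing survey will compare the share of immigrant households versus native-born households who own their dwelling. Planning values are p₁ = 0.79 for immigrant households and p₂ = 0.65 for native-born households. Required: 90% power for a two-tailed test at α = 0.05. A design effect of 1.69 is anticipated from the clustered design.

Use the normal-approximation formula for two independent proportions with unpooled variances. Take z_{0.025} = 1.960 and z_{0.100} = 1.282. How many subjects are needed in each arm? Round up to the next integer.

n = (z_{α/2} + z_β)² · [p₁(1−p₁) + p₂(1−p₂)] / (p₁ − p₂)²
  = (1.960 + 1.282)² · (0.79·0.21 + 0.65·0.35) / (0.14)²
  = (3.242)² · (0.1659 + 0.2275) / 0.0196
  = 10.5106 · 0.3934 / 0.0196
  = 210.96
Design effect: 1.69 × 210.96 = 356.53.
Round up → n = 357 per group.

n = 357 per group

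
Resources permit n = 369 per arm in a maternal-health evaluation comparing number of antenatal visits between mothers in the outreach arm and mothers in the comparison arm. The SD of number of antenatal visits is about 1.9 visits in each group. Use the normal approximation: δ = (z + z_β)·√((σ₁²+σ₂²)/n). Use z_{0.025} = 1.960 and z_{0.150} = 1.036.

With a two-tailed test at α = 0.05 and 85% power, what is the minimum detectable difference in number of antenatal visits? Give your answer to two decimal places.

Minimum detectable difference ≈ 0.42 visits

δ = (z_{α/2} + z_β) · √((σ₁²+σ₂²)/n)
  = (1.960 + 1.036) · √(7.22/369)
  = 2.996 · √0.01957
  = 2.996 · 0.1399
  = 0.4191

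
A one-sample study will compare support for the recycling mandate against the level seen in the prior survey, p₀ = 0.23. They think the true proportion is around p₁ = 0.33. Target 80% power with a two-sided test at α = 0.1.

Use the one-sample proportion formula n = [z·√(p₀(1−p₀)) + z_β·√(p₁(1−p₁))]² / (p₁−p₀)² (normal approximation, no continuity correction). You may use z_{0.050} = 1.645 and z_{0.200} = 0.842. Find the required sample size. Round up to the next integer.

n = 119

n = [z_{α/2}·√(p₀q₀) + z_β·√(p₁q₁)]² / (p₁ − p₀)²
  = [1.645·√(0.23·0.77) + 0.842·√(0.33·0.67)]² / (0.10)²
  = [1.645·0.4208 + 0.842·0.4702]² / 0.0100
  = [1.0882]² / 0.0100
  = 118.42
Round up → n = 119.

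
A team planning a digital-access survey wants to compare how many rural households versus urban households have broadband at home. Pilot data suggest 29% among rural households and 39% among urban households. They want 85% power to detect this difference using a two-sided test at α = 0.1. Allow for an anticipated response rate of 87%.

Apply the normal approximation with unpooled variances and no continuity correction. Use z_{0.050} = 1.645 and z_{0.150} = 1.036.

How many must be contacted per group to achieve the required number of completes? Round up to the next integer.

n = 367 per group

n = (z_{α/2} + z_β)² · [p₁(1−p₁) + p₂(1−p₂)] / (p₁ − p₂)²
  = (1.645 + 1.036)² · (0.29·0.71 + 0.39·0.61) / (-0.10)²
  = (2.681)² · (0.2059 + 0.2379) / 0.0100
  = 7.1878 · 0.4438 / 0.0100
  = 318.99
Adjust for 87% response: 318.99 / 0.87 = 366.66.
Round up → n = 367 per group.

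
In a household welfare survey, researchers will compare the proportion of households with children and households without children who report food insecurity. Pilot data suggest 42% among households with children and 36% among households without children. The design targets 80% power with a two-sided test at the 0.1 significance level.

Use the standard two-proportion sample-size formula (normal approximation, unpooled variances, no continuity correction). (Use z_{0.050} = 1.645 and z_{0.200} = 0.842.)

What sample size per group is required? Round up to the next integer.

n = (z_{α/2} + z_β)² · [p₁(1−p₁) + p₂(1−p₂)] / (p₁ − p₂)²
  = (1.645 + 0.842)² · (0.42·0.58 + 0.36·0.64) / (0.06)²
  = (2.487)² · (0.2436 + 0.2304) / 0.0036
  = 6.1852 · 0.4740 / 0.0036
  = 814.38
Round up → n = 815 per group.

n = 815 per group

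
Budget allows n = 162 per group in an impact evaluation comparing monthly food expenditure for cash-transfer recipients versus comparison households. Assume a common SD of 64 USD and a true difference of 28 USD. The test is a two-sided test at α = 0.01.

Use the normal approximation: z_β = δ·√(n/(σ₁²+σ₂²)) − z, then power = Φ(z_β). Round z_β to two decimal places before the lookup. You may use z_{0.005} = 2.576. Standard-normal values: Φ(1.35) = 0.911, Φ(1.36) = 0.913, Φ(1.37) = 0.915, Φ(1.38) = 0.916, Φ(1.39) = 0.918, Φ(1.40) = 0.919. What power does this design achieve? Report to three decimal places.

Power ≈ 0.913

z_β = δ·√(n/(σ₁²+σ₂²)) − z_{α/2}
    = 28 · √(162/8192) − 2.576
    = 28 · 0.14062 − 2.576
    = 3.9375 − 2.576 = 1.3615 → 1.36
Power = Φ(1.36) = 0.913.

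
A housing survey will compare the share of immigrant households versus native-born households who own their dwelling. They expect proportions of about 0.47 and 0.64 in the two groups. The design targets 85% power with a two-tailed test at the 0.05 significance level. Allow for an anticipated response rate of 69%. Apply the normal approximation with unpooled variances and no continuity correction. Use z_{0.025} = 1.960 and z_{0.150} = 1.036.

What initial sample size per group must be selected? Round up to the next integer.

n = 216 per group

n = (z_{α/2} + z_β)² · [p₁(1−p₁) + p₂(1−p₂)] / (p₁ − p₂)²
  = (1.960 + 1.036)² · (0.47·0.53 + 0.64·0.36) / (-0.17)²
  = (2.996)² · (0.2491 + 0.2304) / 0.0289
  = 8.9760 · 0.4795 / 0.0289
  = 148.93
Adjust for 69% response: 148.93 / 0.69 = 215.84.
Round up → n = 216 per group.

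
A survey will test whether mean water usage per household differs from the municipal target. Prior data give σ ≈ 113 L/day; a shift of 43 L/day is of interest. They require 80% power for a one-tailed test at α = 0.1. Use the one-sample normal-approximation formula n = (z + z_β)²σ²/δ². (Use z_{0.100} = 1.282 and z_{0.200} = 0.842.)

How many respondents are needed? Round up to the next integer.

n = 32

n = (z_α + z_β)² · σ² / δ²
  = (1.282 + 0.842)² · 113² / 43²
  = 4.5114 · 12769 / 1849
  = 31.16
Round up → n = 32.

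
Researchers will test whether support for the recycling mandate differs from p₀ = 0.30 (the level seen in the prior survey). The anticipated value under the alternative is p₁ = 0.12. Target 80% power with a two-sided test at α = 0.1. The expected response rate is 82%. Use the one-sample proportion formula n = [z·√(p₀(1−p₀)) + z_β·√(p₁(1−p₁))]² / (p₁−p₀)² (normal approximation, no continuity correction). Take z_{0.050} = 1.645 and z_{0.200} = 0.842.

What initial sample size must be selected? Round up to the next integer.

n = [z_{α/2}·√(p₀q₀) + z_β·√(p₁q₁)]² / (p₁ − p₀)²
  = [1.645·√(0.30·0.70) + 0.842·√(0.12·0.88)]² / (-0.18)²
  = [1.645·0.4583 + 0.842·0.3250]² / 0.0324
  = [1.0275]² / 0.0324
  = 32.58
Adjust for 82% response: 32.58 / 0.82 = 39.73.
Round up → n = 40.

n = 40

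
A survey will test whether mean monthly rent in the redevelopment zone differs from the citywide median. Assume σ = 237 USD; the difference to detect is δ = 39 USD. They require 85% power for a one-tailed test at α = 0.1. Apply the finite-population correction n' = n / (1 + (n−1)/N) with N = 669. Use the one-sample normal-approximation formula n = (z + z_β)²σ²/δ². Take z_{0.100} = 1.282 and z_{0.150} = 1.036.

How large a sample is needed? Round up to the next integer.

n = 154

n = (z_α + z_β)² · σ² / δ²
  = (1.282 + 1.036)² · 237² / 39²
  = 5.3731 · 56169 / 1521
  = 198.42
Finite-population correction (N = 669): 198.42 / (1 + (198.42 − 1)/669) = 153.21.
Round up → n = 154.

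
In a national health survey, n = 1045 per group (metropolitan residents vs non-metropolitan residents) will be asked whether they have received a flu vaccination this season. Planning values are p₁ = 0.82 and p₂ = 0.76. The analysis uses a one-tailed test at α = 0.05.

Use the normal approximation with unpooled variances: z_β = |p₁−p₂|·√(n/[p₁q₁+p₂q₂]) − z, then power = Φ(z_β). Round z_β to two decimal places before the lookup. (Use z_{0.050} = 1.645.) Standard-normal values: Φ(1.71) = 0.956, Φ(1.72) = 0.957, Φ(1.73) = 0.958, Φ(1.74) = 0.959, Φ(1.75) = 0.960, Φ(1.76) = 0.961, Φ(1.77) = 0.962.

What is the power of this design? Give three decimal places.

z_β = |p₁−p₂|·√(n/[p₁q₁+p₂q₂]) − z_α
    = 0.06 · √(1045/0.3300) − 1.645
    = 0.06 · 56.2731 − 1.645
    = 3.3764 − 1.645 = 1.7314 → 1.73
Power = Φ(1.73) = 0.958.

Power ≈ 0.958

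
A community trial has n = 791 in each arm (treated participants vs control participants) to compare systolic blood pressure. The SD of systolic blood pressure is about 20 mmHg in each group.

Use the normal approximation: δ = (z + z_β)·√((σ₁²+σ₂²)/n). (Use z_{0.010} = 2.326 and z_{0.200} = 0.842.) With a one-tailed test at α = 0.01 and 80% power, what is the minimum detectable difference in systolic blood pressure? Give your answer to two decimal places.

δ = (z_α + z_β) · √((σ₁²+σ₂²)/n)
  = (2.326 + 0.842) · √(800/791)
  = 3.168 · √1.0114
  = 3.168 · 1.0057
  = 3.1860

Minimum detectable difference ≈ 3.19 mmHg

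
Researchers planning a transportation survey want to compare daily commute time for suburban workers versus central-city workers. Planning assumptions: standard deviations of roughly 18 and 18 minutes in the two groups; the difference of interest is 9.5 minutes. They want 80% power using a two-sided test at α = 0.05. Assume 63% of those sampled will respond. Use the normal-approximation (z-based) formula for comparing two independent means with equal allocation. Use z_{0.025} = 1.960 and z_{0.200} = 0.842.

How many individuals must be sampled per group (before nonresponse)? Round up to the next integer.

n = 90 per group

n = (z_{α/2} + z_β)² · (σ₁² + σ₂²) / δ²
  = (1.960 + 0.842)² · (18² + 18² = 648) / 9.5²
  = 7.8512 · 648 / 90.25
  = 56.37
Adjust for 63% response: 56.37 / 0.63 = 89.48.
Round up → n = 90 per group.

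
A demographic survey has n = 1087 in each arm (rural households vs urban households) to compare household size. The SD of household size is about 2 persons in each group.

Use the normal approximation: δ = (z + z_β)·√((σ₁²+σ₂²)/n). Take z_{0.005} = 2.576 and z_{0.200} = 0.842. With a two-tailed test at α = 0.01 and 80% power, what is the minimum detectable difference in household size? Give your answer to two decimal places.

δ = (z_{α/2} + z_β) · √((σ₁²+σ₂²)/n)
  = (2.576 + 0.842) · √(8/1087)
  = 3.418 · √0.00736
  = 3.418 · 0.0858
  = 0.2932

Minimum detectable difference ≈ 0.29 persons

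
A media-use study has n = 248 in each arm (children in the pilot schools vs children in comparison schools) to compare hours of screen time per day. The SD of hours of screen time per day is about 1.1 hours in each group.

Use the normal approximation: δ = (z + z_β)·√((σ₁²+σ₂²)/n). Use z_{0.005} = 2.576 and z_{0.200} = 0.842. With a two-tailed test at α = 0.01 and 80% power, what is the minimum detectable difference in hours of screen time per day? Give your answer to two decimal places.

δ = (z_{α/2} + z_β) · √((σ₁²+σ₂²)/n)
  = (2.576 + 0.842) · √(2.42/248)
  = 3.418 · √0.00976
  = 3.418 · 0.0988
  = 0.3376

Minimum detectable difference ≈ 0.34 hours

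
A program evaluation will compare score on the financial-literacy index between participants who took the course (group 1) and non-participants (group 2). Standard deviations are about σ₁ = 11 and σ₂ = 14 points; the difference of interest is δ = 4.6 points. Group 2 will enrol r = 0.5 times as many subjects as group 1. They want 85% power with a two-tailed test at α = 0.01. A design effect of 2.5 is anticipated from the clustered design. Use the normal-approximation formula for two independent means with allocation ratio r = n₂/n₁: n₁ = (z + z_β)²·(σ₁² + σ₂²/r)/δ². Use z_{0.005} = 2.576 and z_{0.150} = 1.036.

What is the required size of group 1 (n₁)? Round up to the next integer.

n₁ = 791

n₁ = (z_{α/2} + z_β)² · (σ₁² + σ₂²/r) / δ²
   = (2.576 + 1.036)² · (11² + 14²/0.5) / 4.6²
   = 13.0465 · (121 + 392) / 21.16
   = 13.0465 · 513 / 21.16
   = 316.30
Design effect: 2.5 × 316.30 = 790.75.
Round up → n₁ = 791; n₂ = r·n₁ = 0.5 × 791 = 396.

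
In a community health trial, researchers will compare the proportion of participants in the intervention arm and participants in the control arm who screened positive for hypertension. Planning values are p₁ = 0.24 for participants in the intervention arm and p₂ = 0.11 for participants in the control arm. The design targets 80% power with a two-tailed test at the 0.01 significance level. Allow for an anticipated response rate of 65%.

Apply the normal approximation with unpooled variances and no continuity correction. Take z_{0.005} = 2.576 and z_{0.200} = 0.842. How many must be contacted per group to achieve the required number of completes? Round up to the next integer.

n = (z_{α/2} + z_β)² · [p₁(1−p₁) + p₂(1−p₂)] / (p₁ − p₂)²
  = (2.576 + 0.842)² · (0.24·0.76 + 0.11·0.89) / (0.13)²
  = (3.418)² · (0.1824 + 0.0979) / 0.0169
  = 11.6827 · 0.2803 / 0.0169
  = 193.77
Adjust for 65% response: 193.77 / 0.65 = 298.10.
Round up → n = 299 per group.

n = 299 per group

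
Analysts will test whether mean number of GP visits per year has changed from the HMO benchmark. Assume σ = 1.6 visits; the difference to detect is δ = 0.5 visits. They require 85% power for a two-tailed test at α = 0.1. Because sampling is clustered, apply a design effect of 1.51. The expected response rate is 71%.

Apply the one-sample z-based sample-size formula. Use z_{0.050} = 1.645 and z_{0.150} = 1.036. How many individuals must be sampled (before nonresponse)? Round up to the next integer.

n = 157

n = (z_{α/2} + z_β)² · σ² / δ²
  = (1.645 + 1.036)² · 1.6² / 0.5²
  = 7.1878 · 2.56 / 0.25
  = 73.60
Design effect: 1.51 × 73.60 = 111.14.
Adjust for 71% response: 111.14 / 0.71 = 156.54.
Round up → n = 157.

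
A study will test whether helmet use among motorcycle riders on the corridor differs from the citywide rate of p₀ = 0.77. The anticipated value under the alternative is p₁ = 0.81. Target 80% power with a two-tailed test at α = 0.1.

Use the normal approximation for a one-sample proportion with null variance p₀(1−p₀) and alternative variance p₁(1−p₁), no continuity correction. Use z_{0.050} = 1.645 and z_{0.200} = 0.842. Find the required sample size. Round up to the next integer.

n = 654

n = [z_{α/2}·√(p₀q₀) + z_β·√(p₁q₁)]² / (p₁ − p₀)²
  = [1.645·√(0.77·0.23) + 0.842·√(0.81·0.19)]² / (0.04)²
  = [1.645·0.4208 + 0.842·0.3923]² / 0.0016
  = [1.0226]² / 0.0016
  = 653.55
Round up → n = 654.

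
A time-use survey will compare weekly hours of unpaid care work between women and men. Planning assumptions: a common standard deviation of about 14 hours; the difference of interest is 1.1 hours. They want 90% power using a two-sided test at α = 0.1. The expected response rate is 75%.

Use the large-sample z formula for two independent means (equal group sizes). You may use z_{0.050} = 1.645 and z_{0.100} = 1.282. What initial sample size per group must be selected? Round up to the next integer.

n = (z_{α/2} + z_β)² · (σ₁² + σ₂²) / δ²
  = (1.645 + 1.282)² · (2·14² = 392) / 1.1²
  = 8.5673 · 392 / 1.21
  = 2775.53
Adjust for 75% response: 2775.53 / 0.75 = 3700.71.
Round up → n = 3701 per group.

n = 3701 per group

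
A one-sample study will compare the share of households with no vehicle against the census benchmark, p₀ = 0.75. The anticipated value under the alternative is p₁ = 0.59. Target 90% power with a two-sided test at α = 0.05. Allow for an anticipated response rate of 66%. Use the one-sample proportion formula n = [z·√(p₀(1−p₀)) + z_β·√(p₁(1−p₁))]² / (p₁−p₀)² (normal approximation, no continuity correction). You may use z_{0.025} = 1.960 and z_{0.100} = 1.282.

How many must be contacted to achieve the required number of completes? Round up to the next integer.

n = [z_{α/2}·√(p₀q₀) + z_β·√(p₁q₁)]² / (p₁ − p₀)²
  = [1.960·√(0.75·0.25) + 1.282·√(0.59·0.41)]² / (-0.16)²
  = [1.960·0.4330 + 1.282·0.4918]² / 0.0256
  = [1.4792]² / 0.0256
  = 85.47
Adjust for 66% response: 85.47 / 0.66 = 129.51.
Round up → n = 130.

n = 130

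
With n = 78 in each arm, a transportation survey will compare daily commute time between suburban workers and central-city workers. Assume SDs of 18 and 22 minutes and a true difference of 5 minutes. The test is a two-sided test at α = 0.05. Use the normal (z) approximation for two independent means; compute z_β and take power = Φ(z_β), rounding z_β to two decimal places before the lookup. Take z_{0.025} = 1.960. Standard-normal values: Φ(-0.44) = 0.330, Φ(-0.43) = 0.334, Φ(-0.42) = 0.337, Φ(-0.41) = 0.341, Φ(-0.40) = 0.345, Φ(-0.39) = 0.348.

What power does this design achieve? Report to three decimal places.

z_β = δ·√(n/(σ₁²+σ₂²)) − z_{α/2}
    = 5 · √(78/808) − 1.960
    = 5 · 0.31070 − 1.960
    = 1.5535 − 1.960 = -0.4065 → -0.41
Power = Φ(-0.41) = 0.341.

Power ≈ 0.341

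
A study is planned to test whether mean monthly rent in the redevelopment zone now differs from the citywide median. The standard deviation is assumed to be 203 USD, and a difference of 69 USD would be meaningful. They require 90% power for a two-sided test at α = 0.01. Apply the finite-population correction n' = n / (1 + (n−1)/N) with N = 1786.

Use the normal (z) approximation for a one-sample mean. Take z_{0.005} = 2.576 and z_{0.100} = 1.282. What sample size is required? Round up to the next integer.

n = 121

n = (z_{α/2} + z_β)² · σ² / δ²
  = (2.576 + 1.282)² · 203² / 69²
  = 14.8842 · 41209 / 4761
  = 128.83
Finite-population correction (N = 1786): 128.83 / (1 + (128.83 − 1)/1786) = 120.23.
Round up → n = 121.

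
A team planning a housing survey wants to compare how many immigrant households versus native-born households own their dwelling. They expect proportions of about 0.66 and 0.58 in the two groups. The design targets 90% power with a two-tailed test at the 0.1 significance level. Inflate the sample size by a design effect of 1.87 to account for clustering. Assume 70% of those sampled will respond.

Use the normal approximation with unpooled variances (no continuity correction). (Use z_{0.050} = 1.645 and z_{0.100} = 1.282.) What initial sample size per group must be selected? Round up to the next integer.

n = 1674 per group

n = (z_{α/2} + z_β)² · [p₁(1−p₁) + p₂(1−p₂)] / (p₁ − p₂)²
  = (1.645 + 1.282)² · (0.66·0.34 + 0.58·0.42) / (0.08)²
  = (2.927)² · (0.2244 + 0.2436) / 0.0064
  = 8.5673 · 0.4680 / 0.0064
  = 626.49
Design effect: 1.87 × 626.49 = 1171.53.
Adjust for 70% response: 1171.53 / 0.70 = 1673.61.
Round up → n = 1674 per group.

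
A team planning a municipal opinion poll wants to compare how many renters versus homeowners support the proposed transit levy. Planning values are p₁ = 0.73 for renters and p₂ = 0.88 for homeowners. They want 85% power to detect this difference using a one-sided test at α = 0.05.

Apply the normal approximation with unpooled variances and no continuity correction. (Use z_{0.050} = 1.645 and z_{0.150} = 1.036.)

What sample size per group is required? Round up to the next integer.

n = 97 per group

n = (z_α + z_β)² · [p₁(1−p₁) + p₂(1−p₂)] / (p₁ − p₂)²
  = (1.645 + 1.036)² · (0.73·0.27 + 0.88·0.12) / (-0.15)²
  = (2.681)² · (0.1971 + 0.1056) / 0.0225
  = 7.1878 · 0.3027 / 0.0225
  = 96.70
Round up → n = 97 per group.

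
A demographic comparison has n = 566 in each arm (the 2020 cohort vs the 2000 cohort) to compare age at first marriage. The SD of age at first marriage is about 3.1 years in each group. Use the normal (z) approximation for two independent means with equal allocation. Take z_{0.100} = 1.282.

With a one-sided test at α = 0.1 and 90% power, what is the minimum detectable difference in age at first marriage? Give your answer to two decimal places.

Minimum detectable difference ≈ 0.47 years

δ = (z_α + z_β) · √((σ₁²+σ₂²)/n)
  = (1.282 + 1.282) · √(19.22/566)
  = 2.564 · √0.03396
  = 2.564 · 0.1843
  = 0.4725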